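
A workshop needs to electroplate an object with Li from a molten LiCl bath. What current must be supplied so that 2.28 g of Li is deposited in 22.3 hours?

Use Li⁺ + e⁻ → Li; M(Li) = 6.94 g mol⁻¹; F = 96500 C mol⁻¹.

n(Li) = 2.28 / 6.94 = 0.3285 mol.
n(e⁻) = 1 × 0.3285 = 0.3285 mol.
Q = n(e⁻)·F = 0.3285 × 96500 = 31700 C.
I = Q/t = 31700 / 80280 s = 0.395 A.

0.395 A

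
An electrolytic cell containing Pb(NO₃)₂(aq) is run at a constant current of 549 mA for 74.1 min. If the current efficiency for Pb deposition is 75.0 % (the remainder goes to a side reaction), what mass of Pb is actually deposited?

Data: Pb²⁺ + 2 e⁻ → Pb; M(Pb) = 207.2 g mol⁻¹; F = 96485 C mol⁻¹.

Q = I·t = 0.5490 × 4446.0 = 2441 C.
n(e⁻) = 2441/96485 = 0.02530 mol; theoretically n(Pb) = 0.02530/2 = 0.01265 mol, m_theo = 2.621 g.
At 75.0 % efficiency, m_actual = 0.750 × 2.621 = 1.97 g.

1.97 g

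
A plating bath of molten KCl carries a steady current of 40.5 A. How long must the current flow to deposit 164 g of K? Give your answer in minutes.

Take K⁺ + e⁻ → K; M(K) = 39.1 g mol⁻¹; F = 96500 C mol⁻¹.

n(K) = m/M = 164 / 39.1 = 4.194 mol.
Each K atom requires 1 electron, so n(e⁻) = 1 × 4.194 = 4.194 mol.
Q = n(e⁻)·F = 4.194 × 96500 = 404800 C.
t = Q/I = 404800 / 40.50 A = 9994 s = 167 min.

167 min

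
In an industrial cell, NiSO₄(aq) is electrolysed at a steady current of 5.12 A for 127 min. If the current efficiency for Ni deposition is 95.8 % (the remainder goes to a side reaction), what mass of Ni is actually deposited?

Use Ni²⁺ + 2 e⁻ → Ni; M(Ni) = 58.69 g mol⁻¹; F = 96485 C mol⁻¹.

11.4 g

Q = I·t = 5.120 × 7620.0 = 39010 C.
n(e⁻) = 39010/96485 = 0.4044 mol; theoretically n(Ni) = 0.4044/2 = 0.2022 mol, m_theo = 11.87 g.
At 95.8 % efficiency, m_actual = 0.958 × 11.87 = 11.4 g.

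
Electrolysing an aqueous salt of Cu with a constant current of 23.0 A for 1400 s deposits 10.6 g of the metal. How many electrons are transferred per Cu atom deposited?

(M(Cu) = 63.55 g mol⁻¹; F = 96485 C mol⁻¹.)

2

Q = I·t = 23.00 A × 1400.0 s = 32200 C, so n(e⁻) = 32200/96485 = 0.3337 mol.
n(Cu) deposited = 10.6 / 63.55 = 0.1668 mol.
Electrons per atom = n(e⁻)/n(Cu) = 0.3337 / 0.1668 = 2.00 ≈ 2, so the ion is Cu²⁺.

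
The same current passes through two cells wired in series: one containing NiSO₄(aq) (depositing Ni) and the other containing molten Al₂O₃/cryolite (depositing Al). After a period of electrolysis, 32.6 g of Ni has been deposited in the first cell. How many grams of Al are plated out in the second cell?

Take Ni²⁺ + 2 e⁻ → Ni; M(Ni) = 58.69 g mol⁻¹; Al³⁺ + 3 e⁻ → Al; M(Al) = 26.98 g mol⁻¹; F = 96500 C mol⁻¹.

9.99 g

n(Ni) = 32.6 / 58.69 = 0.5555 mol.
Since Ni²⁺ + 2 e⁻ → Ni, n(e⁻) passed = 2 × 0.5555 = 1.111 mol.
Cells in series carry the same charge, so the same 1.111 mol of electrons passes through cell 2.
Al³⁺ + 3 e⁻ → Al, so n(Al) = 1.111 / 3 = 0.3703 mol.
m(Al) = 0.3703 × 26.98 = 9.99 g.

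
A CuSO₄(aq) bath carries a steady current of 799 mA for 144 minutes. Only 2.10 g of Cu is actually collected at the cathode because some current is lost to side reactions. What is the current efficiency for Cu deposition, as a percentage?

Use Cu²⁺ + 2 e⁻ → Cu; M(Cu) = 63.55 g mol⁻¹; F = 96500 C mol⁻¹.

Q = I·t = 0.7990 × 8640.0 = 6903 C; n(e⁻) = 6903/96500 = 0.07154 mol.
Theoretical n(Cu) = n(e⁻)/2 = 0.03577 mol, i.e. m_theo = 0.03577 × 63.55 = 2.273 g.
Efficiency = m_actual / m_theo = 2.10 / 2.273 = 92.4 %.

92.4 %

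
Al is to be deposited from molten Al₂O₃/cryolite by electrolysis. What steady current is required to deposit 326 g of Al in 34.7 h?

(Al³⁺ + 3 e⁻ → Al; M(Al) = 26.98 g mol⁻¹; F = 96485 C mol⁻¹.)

n(Al) = 326 / 26.98 = 12.08 mol.
n(e⁻) = 3 × 12.08 = 36.25 mol.
Q = n(e⁻)·F = 36.25 × 96485 = 3497000 C.
I = Q/t = 3497000 / 124920 s = 28.0 A.

28.0 A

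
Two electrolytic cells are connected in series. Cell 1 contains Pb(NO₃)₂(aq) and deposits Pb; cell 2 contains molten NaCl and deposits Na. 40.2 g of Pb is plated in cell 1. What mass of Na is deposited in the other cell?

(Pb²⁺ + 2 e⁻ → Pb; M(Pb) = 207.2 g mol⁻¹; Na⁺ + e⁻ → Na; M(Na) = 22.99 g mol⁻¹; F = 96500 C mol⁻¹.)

n(Pb) = 40.2 / 207.2 = 0.1940 mol.
Since Pb²⁺ + 2 e⁻ → Pb, n(e⁻) passed = 2 × 0.1940 = 0.3880 mol.
Cells in series carry the same charge, so the same 0.3880 mol of electrons passes through cell 2.
Na⁺ + e⁻ → Na, so n(Na) = 0.3880 / 1 = 0.3880 mol.
m(Na) = 0.3880 × 22.99 = 8.92 g.

8.92 g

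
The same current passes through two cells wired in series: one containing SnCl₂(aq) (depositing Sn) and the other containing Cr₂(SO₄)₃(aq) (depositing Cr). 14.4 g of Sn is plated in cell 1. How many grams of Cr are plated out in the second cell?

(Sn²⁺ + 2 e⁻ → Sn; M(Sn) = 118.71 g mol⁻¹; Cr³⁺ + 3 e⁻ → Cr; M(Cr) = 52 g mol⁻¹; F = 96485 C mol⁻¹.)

n(Sn) = 14.4 / 118.71 = 0.1213 mol.
Since Sn²⁺ + 2 e⁻ → Sn, n(e⁻) passed = 2 × 0.1213 = 0.2426 mol.
Cells in series carry the same charge, so the same 0.2426 mol of electrons passes through cell 2.
Cr³⁺ + 3 e⁻ → Cr, so n(Cr) = 0.2426 / 3 = 0.08087 mol.
m(Cr) = 0.08087 × 52 = 4.21 g.

4.21 g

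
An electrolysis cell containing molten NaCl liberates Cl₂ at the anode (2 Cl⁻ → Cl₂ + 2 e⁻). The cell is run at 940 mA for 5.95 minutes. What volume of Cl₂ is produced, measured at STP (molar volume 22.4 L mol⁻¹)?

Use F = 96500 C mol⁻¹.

0.0389 L

Q = I·t = 0.9400 A × 357.00 s = 335.6 C.
n(e⁻) = Q/F = 335.6 / 96500 = 0.003478 mol.
2 electrons are transferred per Cl₂ molecule, so n(Cl₂) = 0.003478 / 2 = 0.001739 mol.
V = n × V_m = 0.001739 × 22.4 = 0.0389 L.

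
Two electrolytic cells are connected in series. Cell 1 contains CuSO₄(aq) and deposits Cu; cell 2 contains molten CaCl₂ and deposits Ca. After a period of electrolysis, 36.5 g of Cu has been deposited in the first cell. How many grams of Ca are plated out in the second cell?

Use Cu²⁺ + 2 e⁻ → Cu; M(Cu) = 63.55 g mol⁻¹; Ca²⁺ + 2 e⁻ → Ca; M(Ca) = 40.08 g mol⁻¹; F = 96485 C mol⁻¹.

n(Cu) = 36.5 / 63.55 = 0.5744 mol.
Since Cu²⁺ + 2 e⁻ → Cu, n(e⁻) passed = 2 × 0.5744 = 1.149 mol.
Cells in series carry the same charge, so the same 1.149 mol of electrons passes through cell 2.
Ca²⁺ + 2 e⁻ → Ca, so n(Ca) = 1.149 / 2 = 0.5744 mol.
m(Ca) = 0.5744 × 40.08 = 23.0 g.

23.0 g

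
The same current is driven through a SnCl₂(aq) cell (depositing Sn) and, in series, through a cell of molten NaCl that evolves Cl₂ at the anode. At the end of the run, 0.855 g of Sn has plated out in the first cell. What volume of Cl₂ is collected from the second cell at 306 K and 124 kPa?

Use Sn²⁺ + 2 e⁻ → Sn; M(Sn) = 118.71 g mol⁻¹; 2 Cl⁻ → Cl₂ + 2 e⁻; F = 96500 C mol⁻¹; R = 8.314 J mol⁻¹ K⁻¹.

n(Sn) = 0.855 / 118.71 = 0.007202 mol, so n(e⁻) = 2 × 0.007202 = 0.01440 mol.
The cells are in series, so the same 0.01440 mol of electrons passes through the second cell.
2 Cl⁻ → Cl₂ + 2 e⁻ — 2 mol e⁻ per mol Cl₂, so n(Cl₂) = 0.01440/2 = 0.007202 mol.
V = nRT/P = (0.007202 × 8.314 × 306) / (124 × 10³) = 1.48 × 10⁻⁴ m³ = 0.148 L.

0.148 L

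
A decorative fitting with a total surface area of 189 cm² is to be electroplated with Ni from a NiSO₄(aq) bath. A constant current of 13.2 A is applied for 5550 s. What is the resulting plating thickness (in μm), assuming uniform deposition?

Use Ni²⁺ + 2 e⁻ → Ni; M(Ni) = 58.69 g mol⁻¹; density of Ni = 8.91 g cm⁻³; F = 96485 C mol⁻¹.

132 μm

Q = I·t = 13.20 × 5550.0 = 73260 C; n(e⁻) = 0.7593 mol.
n(Ni) = n(e⁻)/2 = 0.3796 mol, so m = 0.3796 × 58.69 = 22.28 g.
Volume = m/ρ = 22.28 / 8.91 = 2.501 cm³.
Thickness = V/A = 2.501 / 189 = 0.0132 cm = 132 μm.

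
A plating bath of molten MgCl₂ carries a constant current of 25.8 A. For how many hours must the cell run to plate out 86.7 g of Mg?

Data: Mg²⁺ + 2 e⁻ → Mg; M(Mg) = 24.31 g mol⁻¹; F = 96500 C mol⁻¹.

7.41 h

n(Mg) = m/M = 86.7 / 24.31 = 3.566 mol.
Each Mg atom requires 2 electrons, so n(e⁻) = 2 × 3.566 = 7.133 mol.
Q = n(e⁻)·F = 7.133 × 96500 = 688300 C.
t = Q/I = 688300 / 25.80 A = 26680 s = 7.41 h.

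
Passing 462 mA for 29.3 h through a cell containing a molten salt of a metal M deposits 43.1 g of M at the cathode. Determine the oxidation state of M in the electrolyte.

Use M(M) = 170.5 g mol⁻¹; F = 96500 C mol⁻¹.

+2

Q = I·t = 0.4620 A × 105480 s = 48730 C, so n(e⁻) = 48730/96500 = 0.5050 mol.
n(M) deposited = 43.1 / 170.5 = 0.2528 mol.
Electrons per atom = n(e⁻)/n(M) = 0.5050 / 0.2528 = 2.00 ≈ 2, so the ion is M²⁺.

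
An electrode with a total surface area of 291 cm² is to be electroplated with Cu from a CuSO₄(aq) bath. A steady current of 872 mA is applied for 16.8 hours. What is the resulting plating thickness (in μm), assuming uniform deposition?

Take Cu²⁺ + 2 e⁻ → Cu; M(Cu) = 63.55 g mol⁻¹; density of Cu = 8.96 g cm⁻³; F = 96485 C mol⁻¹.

Q = I·t = 0.8720 × 60480 = 52740 C; n(e⁻) = 0.5466 mol.
n(Cu) = n(e⁻)/2 = 0.2733 mol, so m = 0.2733 × 63.55 = 17.37 g.
Volume = m/ρ = 17.37 / 8.96 = 1.938 cm³.
Thickness = V/A = 1.938 / 291 = 0.00666 cm = 66.6 μm.

66.6 μm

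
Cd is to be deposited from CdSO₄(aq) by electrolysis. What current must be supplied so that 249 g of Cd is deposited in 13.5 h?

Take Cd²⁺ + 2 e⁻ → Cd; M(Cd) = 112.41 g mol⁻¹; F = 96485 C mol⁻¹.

n(Cd) = 249 / 112.41 = 2.215 mol.
n(e⁻) = 2 × 2.215 = 4.430 mol.
Q = n(e⁻)·F = 4.430 × 96485 = 427400 C.
I = Q/t = 427400 / 48600 s = 8.80 A.

8.80 A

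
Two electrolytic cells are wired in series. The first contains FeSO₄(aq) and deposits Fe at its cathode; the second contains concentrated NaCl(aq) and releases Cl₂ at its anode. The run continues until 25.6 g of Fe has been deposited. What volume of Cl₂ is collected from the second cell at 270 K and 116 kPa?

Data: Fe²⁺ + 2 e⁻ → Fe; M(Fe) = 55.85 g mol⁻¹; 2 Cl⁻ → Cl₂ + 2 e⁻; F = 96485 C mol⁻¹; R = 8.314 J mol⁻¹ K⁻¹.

8.87 L

n(Fe) = 25.6 / 55.85 = 0.4584 mol, so n(e⁻) = 2 × 0.4584 = 0.9167 mol.
The cells are in series, so the same 0.9167 mol of electrons passes through the second cell.
2 Cl⁻ → Cl₂ + 2 e⁻ — 2 mol e⁻ per mol Cl₂, so n(Cl₂) = 0.9167/2 = 0.4584 mol.
V = nRT/P = (0.4584 × 8.314 × 270) / (116 × 10³) = 0.00887 m³ = 8.87 L.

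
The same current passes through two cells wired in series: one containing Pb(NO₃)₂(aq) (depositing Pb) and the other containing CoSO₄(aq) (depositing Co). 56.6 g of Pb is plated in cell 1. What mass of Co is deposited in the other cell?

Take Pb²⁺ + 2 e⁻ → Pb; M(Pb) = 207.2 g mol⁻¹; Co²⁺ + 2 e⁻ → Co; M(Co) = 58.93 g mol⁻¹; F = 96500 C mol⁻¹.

16.1 g

n(Pb) = 56.6 / 207.2 = 0.2732 mol.
Since Pb²⁺ + 2 e⁻ → Pb, n(e⁻) passed = 2 × 0.2732 = 0.5463 mol.
Cells in series carry the same charge, so the same 0.5463 mol of electrons passes through cell 2.
Co²⁺ + 2 e⁻ → Co, so n(Co) = 0.5463 / 2 = 0.2732 mol.
m(Co) = 0.2732 × 58.93 = 16.1 g.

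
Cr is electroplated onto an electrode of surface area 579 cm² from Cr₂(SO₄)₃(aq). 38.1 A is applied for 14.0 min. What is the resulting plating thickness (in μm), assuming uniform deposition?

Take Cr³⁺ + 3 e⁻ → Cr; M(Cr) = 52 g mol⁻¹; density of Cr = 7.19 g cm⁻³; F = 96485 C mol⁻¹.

13.8 μm

Q = I·t = 38.10 × 840.00 = 32000 C; n(e⁻) = 0.3317 mol.
n(Cr) = n(e⁻)/3 = 0.1106 mol, so m = 0.1106 × 52 = 5.749 g.
Volume = m/ρ = 5.749 / 7.19 = 0.7996 cm³.
Thickness = V/A = 0.7996 / 579 = 0.00138 cm = 13.8 μm.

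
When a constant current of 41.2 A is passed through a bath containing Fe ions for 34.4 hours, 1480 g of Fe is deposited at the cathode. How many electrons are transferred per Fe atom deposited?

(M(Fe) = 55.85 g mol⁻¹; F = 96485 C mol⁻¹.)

Q = I·t = 41.20 A × 123840 s = 5102000 C, so n(e⁻) = 5102000/96485 = 52.88 mol.
n(Fe) deposited = 1480 / 55.85 = 26.50 mol.
Electrons per atom = n(e⁻)/n(Fe) = 52.88 / 26.50 = 2.00 ≈ 2, so the ion is Fe²⁺.

2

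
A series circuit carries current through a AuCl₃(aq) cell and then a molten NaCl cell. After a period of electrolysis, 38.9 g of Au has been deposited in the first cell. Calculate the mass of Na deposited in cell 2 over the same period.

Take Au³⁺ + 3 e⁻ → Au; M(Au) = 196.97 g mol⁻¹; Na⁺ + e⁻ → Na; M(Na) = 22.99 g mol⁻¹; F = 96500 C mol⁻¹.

13.6 g

n(Au) = 38.9 / 196.97 = 0.1975 mol.
Since Au³⁺ + 3 e⁻ → Au, n(e⁻) passed = 3 × 0.1975 = 0.5925 mol.
Cells in series carry the same charge, so the same 0.5925 mol of electrons passes through cell 2.
Na⁺ + e⁻ → Na, so n(Na) = 0.5925 / 1 = 0.5925 mol.
m(Na) = 0.5925 × 22.99 = 13.6 g.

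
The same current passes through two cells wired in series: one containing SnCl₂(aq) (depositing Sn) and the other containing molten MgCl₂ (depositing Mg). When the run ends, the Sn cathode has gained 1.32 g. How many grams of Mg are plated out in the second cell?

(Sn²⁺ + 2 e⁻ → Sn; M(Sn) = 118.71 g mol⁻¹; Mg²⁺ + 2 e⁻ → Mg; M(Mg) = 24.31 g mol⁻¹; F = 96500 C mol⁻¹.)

n(Sn) = 1.32 / 118.71 = 0.01112 mol.
Since Sn²⁺ + 2 e⁻ → Sn, n(e⁻) passed = 2 × 0.01112 = 0.02224 mol.
Cells in series carry the same charge, so the same 0.02224 mol of electrons passes through cell 2.
Mg²⁺ + 2 e⁻ → Mg, so n(Mg) = 0.02224 / 2 = 0.01112 mol.
m(Mg) = 0.01112 × 24.31 = 0.270 g.

0.270 g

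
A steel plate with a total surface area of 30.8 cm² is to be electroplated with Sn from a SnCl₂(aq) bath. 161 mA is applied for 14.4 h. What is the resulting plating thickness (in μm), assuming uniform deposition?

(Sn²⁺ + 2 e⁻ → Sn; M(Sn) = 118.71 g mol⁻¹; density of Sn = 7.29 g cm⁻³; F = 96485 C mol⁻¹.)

Q = I·t = 0.1610 × 51840 = 8346 C; n(e⁻) = 0.08650 mol.
n(Sn) = n(e⁻)/2 = 0.04325 mol, so m = 0.04325 × 118.71 = 5.134 g.
Volume = m/ρ = 5.134 / 7.29 = 0.7043 cm³.
Thickness = V/A = 0.7043 / 30.8 = 0.0229 cm = 229 μm.

229 μm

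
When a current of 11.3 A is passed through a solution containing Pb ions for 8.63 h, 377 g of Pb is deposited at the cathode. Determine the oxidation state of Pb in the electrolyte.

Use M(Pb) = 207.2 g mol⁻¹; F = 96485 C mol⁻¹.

+2

Q = I·t = 11.30 A × 31068 s = 351100 C, so n(e⁻) = 351100/96485 = 3.639 mol.
n(Pb) deposited = 377 / 207.2 = 1.819 mol.
Electrons per atom = n(e⁻)/n(Pb) = 3.639 / 1.819 = 2.00 ≈ 2, so the ion is Pb²⁺.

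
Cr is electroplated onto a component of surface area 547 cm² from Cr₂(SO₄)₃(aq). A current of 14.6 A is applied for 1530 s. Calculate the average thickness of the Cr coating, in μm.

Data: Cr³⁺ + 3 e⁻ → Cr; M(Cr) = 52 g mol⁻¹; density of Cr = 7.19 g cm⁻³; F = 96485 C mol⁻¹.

Q = I·t = 14.60 × 1530.0 = 22340 C; n(e⁻) = 0.2315 mol.
n(Cr) = n(e⁻)/3 = 0.07717 mol, so m = 0.07717 × 52 = 4.013 g.
Volume = m/ρ = 4.013 / 7.19 = 0.5581 cm³.
Thickness = V/A = 0.5581 / 547 = 0.00102 cm = 10.2 μm.

10.2 μm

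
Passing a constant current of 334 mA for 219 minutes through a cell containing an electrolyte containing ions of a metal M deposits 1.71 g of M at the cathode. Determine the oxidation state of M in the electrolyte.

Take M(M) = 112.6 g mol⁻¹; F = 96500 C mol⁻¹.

+3

Q = I·t = 0.3340 A × 13140 s = 4389 C, so n(e⁻) = 4389/96500 = 0.04548 mol.
n(M) deposited = 1.71 / 112.6 = 0.01519 mol.
Electrons per atom = n(e⁻)/n(M) = 0.04548 / 0.01519 = 2.99 ≈ 3, so the ion is M³⁺.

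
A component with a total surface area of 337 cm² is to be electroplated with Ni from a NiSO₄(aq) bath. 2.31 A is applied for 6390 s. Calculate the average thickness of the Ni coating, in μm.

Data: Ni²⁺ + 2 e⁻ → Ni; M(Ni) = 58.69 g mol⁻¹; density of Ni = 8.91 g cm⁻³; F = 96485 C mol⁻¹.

15.0 μm

Q = I·t = 2.310 × 6390.0 = 14760 C; n(e⁻) = 0.1530 mol.
n(Ni) = n(e⁻)/2 = 0.07649 mol, so m = 0.07649 × 58.69 = 4.489 g.
Volume = m/ρ = 4.489 / 8.91 = 0.5039 cm³.
Thickness = V/A = 0.5039 / 337 = 0.00150 cm = 15.0 μm.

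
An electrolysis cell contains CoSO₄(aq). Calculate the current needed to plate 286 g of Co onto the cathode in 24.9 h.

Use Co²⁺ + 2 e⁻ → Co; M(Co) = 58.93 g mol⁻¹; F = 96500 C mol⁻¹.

10.4 A

n(Co) = 286 / 58.93 = 4.853 mol.
n(e⁻) = 2 × 4.853 = 9.706 mol.
Q = n(e⁻)·F = 9.706 × 96500 = 936700 C.
I = Q/t = 936700 / 89640 s = 10.4 A.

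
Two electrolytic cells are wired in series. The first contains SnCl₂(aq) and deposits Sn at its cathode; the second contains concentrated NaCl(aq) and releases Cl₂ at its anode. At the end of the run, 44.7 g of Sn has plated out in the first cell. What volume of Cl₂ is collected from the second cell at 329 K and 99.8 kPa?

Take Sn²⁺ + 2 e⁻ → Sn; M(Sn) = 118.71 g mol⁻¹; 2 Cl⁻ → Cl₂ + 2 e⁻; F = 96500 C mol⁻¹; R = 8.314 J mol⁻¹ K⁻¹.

10.3 L

n(Sn) = 44.7 / 118.71 = 0.3765 mol, so n(e⁻) = 2 × 0.3765 = 0.7531 mol.
The cells are in series, so the same 0.7531 mol of electrons passes through the second cell.
2 Cl⁻ → Cl₂ + 2 e⁻ — 2 mol e⁻ per mol Cl₂, so n(Cl₂) = 0.7531/2 = 0.3765 mol.
V = nRT/P = (0.3765 × 8.314 × 329) / (99.8 × 10³) = 0.0103 m³ = 10.3 L.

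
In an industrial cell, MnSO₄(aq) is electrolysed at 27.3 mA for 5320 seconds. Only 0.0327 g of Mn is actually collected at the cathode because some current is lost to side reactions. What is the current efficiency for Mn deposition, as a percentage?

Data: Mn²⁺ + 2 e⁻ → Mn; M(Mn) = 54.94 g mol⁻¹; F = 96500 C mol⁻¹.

79.1 %

Q = I·t = 0.02730 × 5320.0 = 145.2 C; n(e⁻) = 145.2/96500 = 0.001505 mol.
Theoretical n(Mn) = n(e⁻)/2 = 0.0007525 mol, i.e. m_theo = 0.0007525 × 54.94 = 0.04134 g.
Efficiency = m_actual / m_theo = 0.0327 / 0.04134 = 79.1 %.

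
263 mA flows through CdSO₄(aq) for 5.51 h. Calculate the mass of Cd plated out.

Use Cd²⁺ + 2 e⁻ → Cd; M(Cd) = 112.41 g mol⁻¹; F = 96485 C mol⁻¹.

Q = I·t = 0.2630 A × 19836 s = 5217 C.
n(e⁻) = Q/F = 5217 / 96485 = 0.05407 mol.
Cd²⁺ + 2 e⁻ → Cd, so n(Cd) = n(e⁻)/2 = 0.02703 mol.
m = n·M = 0.02703 × 112.41 = 3.04 g.

3.04 g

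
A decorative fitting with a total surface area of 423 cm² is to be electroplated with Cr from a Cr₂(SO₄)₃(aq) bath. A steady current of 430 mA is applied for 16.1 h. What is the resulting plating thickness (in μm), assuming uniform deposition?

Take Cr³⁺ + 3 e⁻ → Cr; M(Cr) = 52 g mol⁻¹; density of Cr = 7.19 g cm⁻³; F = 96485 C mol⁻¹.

Q = I·t = 0.4300 × 57960 = 24920 C; n(e⁻) = 0.2583 mol.
n(Cr) = n(e⁻)/3 = 0.08610 mol, so m = 0.08610 × 52 = 4.477 g.
Volume = m/ρ = 4.477 / 7.19 = 0.6227 cm³.
Thickness = V/A = 0.6227 / 423 = 0.00147 cm = 14.7 μm.

14.7 μm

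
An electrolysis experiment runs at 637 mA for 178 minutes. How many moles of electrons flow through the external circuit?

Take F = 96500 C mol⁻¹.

0.0705 mol

Q = I·t = 0.6370 A × 10680 s = 6803 C.
n(e⁻) = Q/F = 6803 / 96500 = 0.0705 mol.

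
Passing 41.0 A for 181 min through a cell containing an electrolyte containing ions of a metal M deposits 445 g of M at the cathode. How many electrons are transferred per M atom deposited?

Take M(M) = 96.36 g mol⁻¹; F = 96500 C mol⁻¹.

Q = I·t = 41.00 A × 10860 s = 445300 C, so n(e⁻) = 445300/96500 = 4.614 mol.
n(M) deposited = 445 / 96.36 = 4.618 mol.
Electrons per atom = n(e⁻)/n(M) = 4.614 / 4.618 = 0.999 ≈ 1, so the ion is M⁺.

1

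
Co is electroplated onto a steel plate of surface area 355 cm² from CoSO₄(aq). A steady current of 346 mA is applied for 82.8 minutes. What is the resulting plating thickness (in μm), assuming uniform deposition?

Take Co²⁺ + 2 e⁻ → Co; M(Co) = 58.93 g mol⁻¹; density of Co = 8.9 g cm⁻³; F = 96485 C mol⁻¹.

Q = I·t = 0.3460 × 4968.0 = 1719 C; n(e⁻) = 0.01782 mol.
n(Co) = n(e⁻)/2 = 0.008908 mol, so m = 0.008908 × 58.93 = 0.5249 g.
Volume = m/ρ = 0.5249 / 8.9 = 0.05898 cm³.
Thickness = V/A = 0.05898 / 355 = 1.66 × 10⁻⁴ cm = 1.66 μm.

1.66 μm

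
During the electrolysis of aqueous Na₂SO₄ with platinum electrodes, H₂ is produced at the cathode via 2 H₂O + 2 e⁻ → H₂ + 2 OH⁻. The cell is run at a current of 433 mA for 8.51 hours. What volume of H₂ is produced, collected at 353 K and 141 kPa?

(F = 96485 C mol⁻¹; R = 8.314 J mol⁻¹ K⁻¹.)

1.43 L

Q = I·t = 0.4330 A × 30636 s = 13270 C.
n(e⁻) = Q/F = 13270 / 96485 = 0.1375 mol.
2 electrons are transferred per H₂ molecule, so n(H₂) = 0.1375 / 2 = 0.06874 mol.
V = nRT/P = (0.06874 × 8.314 × 353) / (141 × 10³ Pa) = 0.00143 m³ = 1.43 L.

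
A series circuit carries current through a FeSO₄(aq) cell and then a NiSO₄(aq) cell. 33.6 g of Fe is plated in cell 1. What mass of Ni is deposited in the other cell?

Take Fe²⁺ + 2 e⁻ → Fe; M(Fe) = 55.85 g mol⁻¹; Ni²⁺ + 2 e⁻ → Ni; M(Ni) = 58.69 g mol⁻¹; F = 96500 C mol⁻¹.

n(Fe) = 33.6 / 55.85 = 0.6016 mol.
Since Fe²⁺ + 2 e⁻ → Fe, n(e⁻) passed = 2 × 0.6016 = 1.203 mol.
Cells in series carry the same charge, so the same 1.203 mol of electrons passes through cell 2.
Ni²⁺ + 2 e⁻ → Ni, so n(Ni) = 1.203 / 2 = 0.6016 mol.
m(Ni) = 0.6016 × 58.69 = 35.3 g.

35.3 g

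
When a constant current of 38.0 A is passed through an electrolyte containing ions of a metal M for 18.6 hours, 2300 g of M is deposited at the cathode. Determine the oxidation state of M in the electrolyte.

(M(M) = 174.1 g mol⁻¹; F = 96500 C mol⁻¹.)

Q = I·t = 38.00 A × 66960 s = 2544000 C, so n(e⁻) = 2544000/96500 = 26.37 mol.
n(M) deposited = 2300 / 174.1 = 13.21 mol.
Electrons per atom = n(e⁻)/n(M) = 26.37 / 13.21 = 2.00 ≈ 2, so the ion is M²⁺.

+2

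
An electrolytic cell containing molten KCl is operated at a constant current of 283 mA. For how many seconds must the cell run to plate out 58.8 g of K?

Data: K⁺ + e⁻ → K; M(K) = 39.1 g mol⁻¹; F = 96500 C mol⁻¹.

n(K) = m/M = 58.8 / 39.1 = 1.504 mol.
Each K atom requires 1 electron, so n(e⁻) = 1 × 1.504 = 1.504 mol.
Q = n(e⁻)·F = 1.504 × 96500 = 145100 C.
t = Q/I = 145100 / 0.2830 A = 512800 s.

5.13 × 10⁵ s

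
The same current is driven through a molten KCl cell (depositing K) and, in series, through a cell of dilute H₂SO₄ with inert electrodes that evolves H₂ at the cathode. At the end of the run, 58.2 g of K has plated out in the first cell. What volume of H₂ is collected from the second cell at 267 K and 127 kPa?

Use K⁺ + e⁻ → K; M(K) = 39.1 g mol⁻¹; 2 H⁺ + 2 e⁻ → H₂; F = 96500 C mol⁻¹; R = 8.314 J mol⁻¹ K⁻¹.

13.0 L

n(K) = 58.2 / 39.1 = 1.488 mol, so n(e⁻) = 1 × 1.488 = 1.488 mol.
The cells are in series, so the same 1.488 mol of electrons passes through the second cell.
2 H⁺ + 2 e⁻ → H₂ — 2 mol e⁻ per mol H₂, so n(H₂) = 1.488/2 = 0.7442 mol.
V = nRT/P = (0.7442 × 8.314 × 267) / (127 × 10³) = 0.0130 m³ = 13.0 L.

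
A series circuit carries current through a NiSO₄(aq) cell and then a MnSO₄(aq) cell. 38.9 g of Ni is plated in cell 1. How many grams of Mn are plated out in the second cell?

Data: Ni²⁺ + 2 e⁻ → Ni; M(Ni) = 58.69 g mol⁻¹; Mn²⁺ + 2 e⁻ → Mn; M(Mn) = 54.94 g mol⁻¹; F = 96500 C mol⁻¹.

n(Ni) = 38.9 / 58.69 = 0.6628 mol.
Since Ni²⁺ + 2 e⁻ → Ni, n(e⁻) passed = 2 × 0.6628 = 1.326 mol.
Cells in series carry the same charge, so the same 1.326 mol of electrons passes through cell 2.
Mn²⁺ + 2 e⁻ → Mn, so n(Mn) = 1.326 / 2 = 0.6628 mol.
m(Mn) = 0.6628 × 54.94 = 36.4 g.

36.4 g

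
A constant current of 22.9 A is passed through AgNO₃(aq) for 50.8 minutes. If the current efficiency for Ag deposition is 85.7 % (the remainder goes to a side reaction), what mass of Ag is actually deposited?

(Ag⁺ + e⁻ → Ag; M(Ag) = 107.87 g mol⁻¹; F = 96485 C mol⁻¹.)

Q = I·t = 22.90 × 3048.0 = 69800 C.
n(e⁻) = 69800/96485 = 0.7234 mol; theoretically n(Ag) = 0.7234/1 = 0.7234 mol, m_theo = 78.04 g.
At 85.7 % efficiency, m_actual = 0.857 × 78.04 = 66.9 g.

66.9 g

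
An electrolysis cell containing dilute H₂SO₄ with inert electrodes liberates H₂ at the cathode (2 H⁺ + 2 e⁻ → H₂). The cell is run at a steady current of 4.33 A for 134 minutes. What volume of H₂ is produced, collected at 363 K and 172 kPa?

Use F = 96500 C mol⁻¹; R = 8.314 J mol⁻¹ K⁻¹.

3.17 L

Q = I·t = 4.330 A × 8040.0 s = 34810 C.
n(e⁻) = Q/F = 34810 / 96500 = 0.3608 mol.
2 electrons are transferred per H₂ molecule, so n(H₂) = 0.3608 / 2 = 0.1804 mol.
V = nRT/P = (0.1804 × 8.314 × 363) / (172 × 10³ Pa) = 0.00317 m³ = 3.17 L.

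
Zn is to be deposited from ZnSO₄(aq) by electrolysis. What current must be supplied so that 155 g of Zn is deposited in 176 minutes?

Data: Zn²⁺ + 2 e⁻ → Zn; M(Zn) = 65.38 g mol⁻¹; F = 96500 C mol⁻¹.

43.3 A

n(Zn) = 155 / 65.38 = 2.371 mol.
n(e⁻) = 2 × 2.371 = 4.742 mol.
Q = n(e⁻)·F = 4.742 × 96500 = 457600 C.
I = Q/t = 457600 / 10560 s = 43.3 A.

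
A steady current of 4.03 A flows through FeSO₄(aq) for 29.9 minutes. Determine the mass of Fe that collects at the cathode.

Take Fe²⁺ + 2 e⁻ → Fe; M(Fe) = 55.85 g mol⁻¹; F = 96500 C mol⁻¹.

Q = I·t = 4.030 A × 1794.0 s = 7230 C.
n(e⁻) = Q/F = 7230 / 96500 = 0.07492 mol.
Fe²⁺ + 2 e⁻ → Fe, so n(Fe) = n(e⁻)/2 = 0.03746 mol.
m = n·M = 0.03746 × 55.85 = 2.09 g.

2.09 g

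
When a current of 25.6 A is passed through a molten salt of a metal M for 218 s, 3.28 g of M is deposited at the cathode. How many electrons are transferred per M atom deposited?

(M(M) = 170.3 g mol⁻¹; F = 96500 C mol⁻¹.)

Q = I·t = 25.60 A × 218.00 s = 5581 C, so n(e⁻) = 5581/96500 = 0.05783 mol.
n(M) deposited = 3.28 / 170.3 = 0.01926 mol.
Electrons per atom = n(e⁻)/n(M) = 0.05783 / 0.01926 = 3.00 ≈ 3, so the ion is M³⁺.

3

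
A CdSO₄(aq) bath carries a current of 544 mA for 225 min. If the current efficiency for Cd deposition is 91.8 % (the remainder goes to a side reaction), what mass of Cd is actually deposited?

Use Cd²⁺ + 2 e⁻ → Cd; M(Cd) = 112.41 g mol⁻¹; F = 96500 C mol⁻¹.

3.93 g

Q = I·t = 0.5440 × 13500 = 7344 C.
n(e⁻) = 7344/96500 = 0.07610 mol; theoretically n(Cd) = 0.07610/2 = 0.03805 mol, m_theo = 4.277 g.
At 91.8 % efficiency, m_actual = 0.918 × 4.277 = 3.93 g.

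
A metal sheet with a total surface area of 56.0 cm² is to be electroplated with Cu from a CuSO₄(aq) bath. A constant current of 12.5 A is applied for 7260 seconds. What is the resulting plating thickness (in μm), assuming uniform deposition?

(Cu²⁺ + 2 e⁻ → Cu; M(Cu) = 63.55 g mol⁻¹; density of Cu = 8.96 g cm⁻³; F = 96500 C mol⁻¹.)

Q = I·t = 12.50 × 7260.0 = 90750 C; n(e⁻) = 0.9404 mol.
n(Cu) = n(e⁻)/2 = 0.4702 mol, so m = 0.4702 × 63.55 = 29.88 g.
Volume = m/ρ = 29.88 / 8.96 = 3.335 cm³.
Thickness = V/A = 3.335 / 56.0 = 0.0596 cm = 596 μm.

596 μm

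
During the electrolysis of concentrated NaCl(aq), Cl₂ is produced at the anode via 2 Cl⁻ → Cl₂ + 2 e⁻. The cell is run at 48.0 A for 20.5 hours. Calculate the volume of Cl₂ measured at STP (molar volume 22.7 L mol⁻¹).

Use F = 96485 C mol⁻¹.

417 L

Q = I·t = 48.00 A × 73800 s = 3542000 C.
n(e⁻) = Q/F = 3542000 / 96485 = 36.71 mol.
2 electrons are transferred per Cl₂ molecule, so n(Cl₂) = 36.71 / 2 = 18.36 mol.
V = n × V_m = 18.36 × 22.7 = 417 L.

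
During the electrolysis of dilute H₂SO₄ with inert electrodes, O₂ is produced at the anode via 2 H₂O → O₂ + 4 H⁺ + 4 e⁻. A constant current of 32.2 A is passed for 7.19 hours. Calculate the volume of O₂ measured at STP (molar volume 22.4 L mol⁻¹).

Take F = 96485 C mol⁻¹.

Q = I·t = 32.20 A × 25884 s = 833500 C.
n(e⁻) = Q/F = 833500 / 96485 = 8.638 mol.
4 electrons are transferred per O₂ molecule, so n(O₂) = 8.638 / 4 = 2.160 mol.
V = n × V_m = 2.160 × 22.4 = 48.4 L.

48.4 L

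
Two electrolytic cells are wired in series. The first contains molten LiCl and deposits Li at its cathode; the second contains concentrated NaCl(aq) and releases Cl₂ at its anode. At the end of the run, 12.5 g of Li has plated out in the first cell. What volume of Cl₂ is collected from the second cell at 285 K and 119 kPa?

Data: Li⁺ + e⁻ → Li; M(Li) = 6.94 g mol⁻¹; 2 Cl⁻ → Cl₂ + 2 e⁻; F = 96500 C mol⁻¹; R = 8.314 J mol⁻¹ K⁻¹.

17.9 L

n(Li) = 12.5 / 6.94 = 1.801 mol, so n(e⁻) = 1 × 1.801 = 1.801 mol.
The cells are in series, so the same 1.801 mol of electrons passes through the second cell.
2 Cl⁻ → Cl₂ + 2 e⁻ — 2 mol e⁻ per mol Cl₂, so n(Cl₂) = 1.801/2 = 0.9006 mol.
V = nRT/P = (0.9006 × 8.314 × 285) / (119 × 10³) = 0.0179 m³ = 17.9 L.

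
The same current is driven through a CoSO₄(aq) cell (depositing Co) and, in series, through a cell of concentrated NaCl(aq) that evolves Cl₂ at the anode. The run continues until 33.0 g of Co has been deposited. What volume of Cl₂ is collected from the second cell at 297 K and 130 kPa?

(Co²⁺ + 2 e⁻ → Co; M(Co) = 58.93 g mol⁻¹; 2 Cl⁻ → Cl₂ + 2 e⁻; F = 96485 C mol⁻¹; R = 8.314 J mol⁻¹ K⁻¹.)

n(Co) = 33.0 / 58.93 = 0.5600 mol, so n(e⁻) = 2 × 0.5600 = 1.120 mol.
The cells are in series, so the same 1.120 mol of electrons passes through the second cell.
2 Cl⁻ → Cl₂ + 2 e⁻ — 2 mol e⁻ per mol Cl₂, so n(Cl₂) = 1.120/2 = 0.5600 mol.
V = nRT/P = (0.5600 × 8.314 × 297) / (130 × 10³) = 0.0106 m³ = 10.6 L.

10.6 L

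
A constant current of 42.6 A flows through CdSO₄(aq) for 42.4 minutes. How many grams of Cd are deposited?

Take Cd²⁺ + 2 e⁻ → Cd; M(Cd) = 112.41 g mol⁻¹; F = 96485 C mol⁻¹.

63.1 g

Q = I·t = 42.60 A × 2544.0 s = 108400 C.
n(e⁻) = Q/F = 108400 / 96485 = 1.123 mol.
Cd²⁺ + 2 e⁻ → Cd, so n(Cd) = n(e⁻)/2 = 0.5616 mol.
m = n·M = 0.5616 × 112.41 = 63.1 g.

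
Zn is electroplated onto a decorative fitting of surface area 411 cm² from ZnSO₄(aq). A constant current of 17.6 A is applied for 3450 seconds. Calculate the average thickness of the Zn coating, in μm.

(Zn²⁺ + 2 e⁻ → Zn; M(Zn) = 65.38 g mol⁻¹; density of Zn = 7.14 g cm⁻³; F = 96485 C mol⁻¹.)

70.1 μm

Q = I·t = 17.60 × 3450.0 = 60720 C; n(e⁻) = 0.6293 mol.
n(Zn) = n(e⁻)/2 = 0.3147 mol, so m = 0.3147 × 65.38 = 20.57 g.
Volume = m/ρ = 20.57 / 7.14 = 2.881 cm³.
Thickness = V/A = 2.881 / 411 = 0.00701 cm = 70.1 μm.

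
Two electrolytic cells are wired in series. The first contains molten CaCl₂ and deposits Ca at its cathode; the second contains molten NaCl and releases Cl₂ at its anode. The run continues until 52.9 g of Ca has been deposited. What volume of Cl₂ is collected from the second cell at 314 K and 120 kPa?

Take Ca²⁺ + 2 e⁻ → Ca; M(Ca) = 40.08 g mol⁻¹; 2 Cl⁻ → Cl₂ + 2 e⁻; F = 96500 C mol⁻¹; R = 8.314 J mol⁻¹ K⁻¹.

28.7 L

n(Ca) = 52.9 / 40.08 = 1.320 mol, so n(e⁻) = 2 × 1.320 = 2.640 mol.
The cells are in series, so the same 2.640 mol of electrons passes through the second cell.
2 Cl⁻ → Cl₂ + 2 e⁻ — 2 mol e⁻ per mol Cl₂, so n(Cl₂) = 2.640/2 = 1.320 mol.
V = nRT/P = (1.320 × 8.314 × 314) / (120 × 10³) = 0.0287 m³ = 28.7 L.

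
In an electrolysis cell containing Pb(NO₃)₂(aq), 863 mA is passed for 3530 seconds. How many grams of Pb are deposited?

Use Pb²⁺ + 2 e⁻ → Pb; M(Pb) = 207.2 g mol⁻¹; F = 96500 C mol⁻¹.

3.27 g

Q = I·t = 0.8630 A × 3530.0 s = 3046 C.
n(e⁻) = Q/F = 3046 / 96500 = 0.03157 mol.
Pb²⁺ + 2 e⁻ → Pb, so n(Pb) = n(e⁻)/2 = 0.01578 mol.
m = n·M = 0.01578 × 207.2 = 3.27 g.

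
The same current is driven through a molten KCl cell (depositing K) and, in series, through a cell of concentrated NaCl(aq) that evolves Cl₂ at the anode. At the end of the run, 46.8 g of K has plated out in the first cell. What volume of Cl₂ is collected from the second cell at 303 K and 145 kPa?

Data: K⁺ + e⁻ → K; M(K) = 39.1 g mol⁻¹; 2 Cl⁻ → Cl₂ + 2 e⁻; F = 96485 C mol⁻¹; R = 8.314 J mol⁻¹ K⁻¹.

10.4 L

n(K) = 46.8 / 39.1 = 1.197 mol, so n(e⁻) = 1 × 1.197 = 1.197 mol.
The cells are in series, so the same 1.197 mol of electrons passes through the second cell.
2 Cl⁻ → Cl₂ + 2 e⁻ — 2 mol e⁻ per mol Cl₂, so n(Cl₂) = 1.197/2 = 0.5985 mol.
V = nRT/P = (0.5985 × 8.314 × 303) / (145 × 10³) = 0.0104 m³ = 10.4 L.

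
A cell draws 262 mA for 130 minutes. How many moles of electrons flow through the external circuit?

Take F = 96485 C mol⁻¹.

0.0212 mol

Q = I·t = 0.2620 A × 7800.0 s = 2044 C.
n(e⁻) = Q/F = 2044 / 96485 = 0.0212 mol.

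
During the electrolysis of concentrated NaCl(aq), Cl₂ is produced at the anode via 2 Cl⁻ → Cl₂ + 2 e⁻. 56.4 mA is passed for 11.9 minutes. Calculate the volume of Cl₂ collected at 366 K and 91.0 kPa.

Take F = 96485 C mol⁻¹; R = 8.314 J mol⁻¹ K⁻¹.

Q = I·t = 0.05640 A × 714.00 s = 40.27 C.
n(e⁻) = Q/F = 40.27 / 96485 = 0.0004174 mol.
2 electrons are transferred per Cl₂ molecule, so n(Cl₂) = 0.0004174 / 2 = 0.0002087 mol.
V = nRT/P = (0.0002087 × 8.314 × 366) / (91.0 × 10³ Pa) = 6.98 × 10⁻⁶ m³ = 0.00698 L.

0.00698 L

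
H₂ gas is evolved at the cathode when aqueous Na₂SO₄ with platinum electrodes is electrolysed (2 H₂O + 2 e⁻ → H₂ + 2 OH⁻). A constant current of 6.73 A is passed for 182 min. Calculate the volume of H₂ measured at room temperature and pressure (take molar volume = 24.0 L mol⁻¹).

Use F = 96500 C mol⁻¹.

9.14 L

Q = I·t = 6.730 A × 10920 s = 73490 C.
n(e⁻) = Q/F = 73490 / 96500 = 0.7616 mol.
2 electrons are transferred per H₂ molecule, so n(H₂) = 0.7616 / 2 = 0.3808 mol.
V = n × V_m = 0.3808 × 24.0 = 9.14 L.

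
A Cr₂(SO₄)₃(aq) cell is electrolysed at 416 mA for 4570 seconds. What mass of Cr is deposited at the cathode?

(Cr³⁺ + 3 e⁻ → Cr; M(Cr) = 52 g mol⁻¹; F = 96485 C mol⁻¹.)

Q = I·t = 0.4160 A × 4570.0 s = 1901 C.
n(e⁻) = Q/F = 1901 / 96485 = 0.01970 mol.
Cr³⁺ + 3 e⁻ → Cr, so n(Cr) = n(e⁻)/3 = 0.006568 mol.
m = n·M = 0.006568 × 52 = 0.342 g.

0.342 g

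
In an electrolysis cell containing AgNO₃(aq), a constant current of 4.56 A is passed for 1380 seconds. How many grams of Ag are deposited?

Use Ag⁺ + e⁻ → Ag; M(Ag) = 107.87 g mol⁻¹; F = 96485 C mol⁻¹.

Q = I·t = 4.560 A × 1380.0 s = 6293 C.
n(e⁻) = Q/F = 6293 / 96485 = 0.06522 mol.
Ag⁺ + e⁻ → Ag, so n(Ag) = n(e⁻)/1 = 0.06522 mol.
m = n·M = 0.06522 × 107.87 = 7.04 g.

7.04 g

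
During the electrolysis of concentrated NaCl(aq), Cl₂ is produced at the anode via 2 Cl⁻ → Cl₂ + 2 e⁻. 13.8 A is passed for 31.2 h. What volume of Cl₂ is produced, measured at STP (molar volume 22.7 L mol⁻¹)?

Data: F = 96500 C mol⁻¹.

Q = I·t = 13.80 A × 112320 s = 1550000 C.
n(e⁻) = Q/F = 1550000 / 96500 = 16.06 mol.
2 electrons are transferred per Cl₂ molecule, so n(Cl₂) = 16.06 / 2 = 8.031 mol.
V = n × V_m = 8.031 × 22.7 = 182 L.

182 L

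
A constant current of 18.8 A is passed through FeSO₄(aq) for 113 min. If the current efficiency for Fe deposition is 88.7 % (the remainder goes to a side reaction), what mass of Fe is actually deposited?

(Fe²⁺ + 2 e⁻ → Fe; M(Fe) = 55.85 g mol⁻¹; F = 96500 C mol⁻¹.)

32.7 g

Q = I·t = 18.80 × 6780.0 = 127500 C.
n(e⁻) = 127500/96500 = 1.321 mol; theoretically n(Fe) = 1.321/2 = 0.6604 mol, m_theo = 36.89 g.
At 88.7 % efficiency, m_actual = 0.887 × 36.89 = 32.7 g.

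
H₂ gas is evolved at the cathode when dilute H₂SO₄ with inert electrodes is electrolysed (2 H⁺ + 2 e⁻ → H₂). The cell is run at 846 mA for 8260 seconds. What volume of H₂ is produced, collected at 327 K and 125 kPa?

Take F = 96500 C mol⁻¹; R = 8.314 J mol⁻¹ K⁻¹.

0.787 L

Q = I·t = 0.8460 A × 8260.0 s = 6988 C.
n(e⁻) = Q/F = 6988 / 96500 = 0.07241 mol.
2 electrons are transferred per H₂ molecule, so n(H₂) = 0.07241 / 2 = 0.03621 mol.
V = nRT/P = (0.03621 × 8.314 × 327) / (125 × 10³ Pa) = 7.87 × 10⁻⁴ m³ = 0.787 L.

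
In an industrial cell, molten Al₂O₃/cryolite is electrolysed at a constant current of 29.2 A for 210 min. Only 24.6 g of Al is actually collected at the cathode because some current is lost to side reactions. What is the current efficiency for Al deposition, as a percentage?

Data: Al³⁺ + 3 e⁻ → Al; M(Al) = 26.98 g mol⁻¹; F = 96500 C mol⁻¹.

Q = I·t = 29.20 × 12600 = 367900 C; n(e⁻) = 367900/96500 = 3.813 mol.
Theoretical n(Al) = n(e⁻)/3 = 1.271 mol, i.e. m_theo = 1.271 × 26.98 = 34.29 g.
Efficiency = m_actual / m_theo = 24.6 / 34.29 = 71.7 %.

71.7 %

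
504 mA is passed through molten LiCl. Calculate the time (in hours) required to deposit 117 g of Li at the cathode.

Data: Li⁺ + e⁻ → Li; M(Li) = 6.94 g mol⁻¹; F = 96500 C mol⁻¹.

n(Li) = m/M = 117 / 6.94 = 16.86 mol.
Each Li atom requires 1 electron, so n(e⁻) = 1 × 16.86 = 16.86 mol.
Q = n(e⁻)·F = 16.86 × 96500 = 1627000 C.
t = Q/I = 1627000 / 0.5040 A = 3228000 s = 897 h.

897 h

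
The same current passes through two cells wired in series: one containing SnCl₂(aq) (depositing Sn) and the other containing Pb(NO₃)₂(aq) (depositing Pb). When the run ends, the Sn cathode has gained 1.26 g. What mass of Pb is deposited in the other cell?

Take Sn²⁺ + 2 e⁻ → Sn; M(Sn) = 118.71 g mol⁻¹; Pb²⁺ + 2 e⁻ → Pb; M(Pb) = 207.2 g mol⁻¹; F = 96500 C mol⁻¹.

2.20 g

n(Sn) = 1.26 / 118.71 = 0.01061 mol.
Since Sn²⁺ + 2 e⁻ → Sn, n(e⁻) passed = 2 × 0.01061 = 0.02123 mol.
Cells in series carry the same charge, so the same 0.02123 mol of electrons passes through cell 2.
Pb²⁺ + 2 e⁻ → Pb, so n(Pb) = 0.02123 / 2 = 0.01061 mol.
m(Pb) = 0.01061 × 207.2 = 2.20 g.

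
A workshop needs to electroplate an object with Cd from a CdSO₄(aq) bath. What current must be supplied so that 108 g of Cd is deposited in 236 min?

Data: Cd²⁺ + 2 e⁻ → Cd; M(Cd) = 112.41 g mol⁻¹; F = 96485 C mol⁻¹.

n(Cd) = 108 / 112.41 = 0.9608 mol.
n(e⁻) = 2 × 0.9608 = 1.922 mol.
Q = n(e⁻)·F = 1.922 × 96485 = 185400 C.
I = Q/t = 185400 / 14160 s = 13.1 A.

13.1 A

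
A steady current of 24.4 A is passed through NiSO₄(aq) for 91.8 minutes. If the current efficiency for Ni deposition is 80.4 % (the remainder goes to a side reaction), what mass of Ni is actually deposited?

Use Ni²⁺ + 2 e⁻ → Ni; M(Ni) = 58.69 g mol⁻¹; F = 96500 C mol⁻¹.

Q = I·t = 24.40 × 5508.0 = 134400 C.
n(e⁻) = 134400/96500 = 1.393 mol; theoretically n(Ni) = 1.393/2 = 0.6963 mol, m_theo = 40.87 g.
At 80.4 % efficiency, m_actual = 0.804 × 40.87 = 32.9 g.

32.9 g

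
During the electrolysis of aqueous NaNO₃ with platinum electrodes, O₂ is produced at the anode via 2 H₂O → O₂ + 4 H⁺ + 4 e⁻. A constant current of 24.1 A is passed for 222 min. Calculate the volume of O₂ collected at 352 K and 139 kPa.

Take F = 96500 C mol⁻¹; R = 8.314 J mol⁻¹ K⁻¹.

17.5 L

Q = I·t = 24.10 A × 13320 s = 321000 C.
n(e⁻) = Q/F = 321000 / 96500 = 3.327 mol.
4 electrons are transferred per O₂ molecule, so n(O₂) = 3.327 / 4 = 0.8316 mol.
V = nRT/P = (0.8316 × 8.314 × 352) / (139 × 10³ Pa) = 0.0175 m³ = 17.5 L.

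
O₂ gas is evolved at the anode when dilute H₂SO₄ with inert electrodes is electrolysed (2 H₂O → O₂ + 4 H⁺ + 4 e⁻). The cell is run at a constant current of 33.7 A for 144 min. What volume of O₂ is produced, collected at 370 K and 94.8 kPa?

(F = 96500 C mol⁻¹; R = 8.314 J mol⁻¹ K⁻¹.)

24.5 L

Q = I·t = 33.70 A × 8640.0 s = 291200 C.
n(e⁻) = Q/F = 291200 / 96500 = 3.017 mol.
4 electrons are transferred per O₂ molecule, so n(O₂) = 3.017 / 4 = 0.7543 mol.
V = nRT/P = (0.7543 × 8.314 × 370) / (94.8 × 10³ Pa) = 0.0245 m³ = 24.5 L.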